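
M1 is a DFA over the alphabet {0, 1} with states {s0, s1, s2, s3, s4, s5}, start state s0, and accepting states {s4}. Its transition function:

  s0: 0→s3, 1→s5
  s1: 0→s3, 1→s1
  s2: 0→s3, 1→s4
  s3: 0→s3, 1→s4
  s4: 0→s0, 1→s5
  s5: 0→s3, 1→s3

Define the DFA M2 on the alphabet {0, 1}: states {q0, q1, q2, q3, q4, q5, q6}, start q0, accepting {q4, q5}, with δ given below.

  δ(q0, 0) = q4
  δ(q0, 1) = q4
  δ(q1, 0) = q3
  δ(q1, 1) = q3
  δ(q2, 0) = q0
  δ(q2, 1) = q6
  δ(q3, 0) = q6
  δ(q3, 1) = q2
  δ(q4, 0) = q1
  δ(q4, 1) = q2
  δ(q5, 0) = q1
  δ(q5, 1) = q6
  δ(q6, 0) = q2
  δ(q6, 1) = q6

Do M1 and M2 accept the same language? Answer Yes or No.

The string 01 is accepted by M1 but rejected by M2.
So L(M1) ≠ L(M2).

No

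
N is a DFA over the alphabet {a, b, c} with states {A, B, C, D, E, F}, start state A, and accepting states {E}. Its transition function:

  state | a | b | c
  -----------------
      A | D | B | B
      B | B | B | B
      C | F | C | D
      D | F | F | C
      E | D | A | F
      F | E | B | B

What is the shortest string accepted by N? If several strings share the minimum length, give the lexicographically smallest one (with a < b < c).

aaa

A breadth-first search from A reaches an accepting state first via the path A → D → F → E on input aaa.
No string of length < 3 is accepted (BFS exhausts all shorter strings without reaching an accepting state), and aaa is the lexicographically least accepting string of length 3.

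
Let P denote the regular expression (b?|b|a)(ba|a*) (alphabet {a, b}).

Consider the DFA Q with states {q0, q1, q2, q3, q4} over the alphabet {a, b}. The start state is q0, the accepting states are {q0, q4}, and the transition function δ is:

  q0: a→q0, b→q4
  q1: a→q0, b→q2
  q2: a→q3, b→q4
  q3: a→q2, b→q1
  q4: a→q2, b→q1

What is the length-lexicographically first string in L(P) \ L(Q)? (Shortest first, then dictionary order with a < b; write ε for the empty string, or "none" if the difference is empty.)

ba

The string ba is accepted by P but not by Q.
No shorter string lies in the difference, and ba is the lexicographically first length-2 string in L(P) \ L(Q).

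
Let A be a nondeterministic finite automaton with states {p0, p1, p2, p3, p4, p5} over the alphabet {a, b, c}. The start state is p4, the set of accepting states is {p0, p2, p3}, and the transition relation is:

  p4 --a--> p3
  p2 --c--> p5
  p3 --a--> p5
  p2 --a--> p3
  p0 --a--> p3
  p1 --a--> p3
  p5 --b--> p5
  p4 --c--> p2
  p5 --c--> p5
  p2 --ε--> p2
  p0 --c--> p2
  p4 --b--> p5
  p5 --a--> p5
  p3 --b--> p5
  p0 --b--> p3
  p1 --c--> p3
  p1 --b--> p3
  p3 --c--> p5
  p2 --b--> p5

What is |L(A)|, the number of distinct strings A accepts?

The useful subgraph on states {p2, p3, p4} is acyclic, so L(A) is finite; the longest accepting path visits 3 useful states, giving maximum string length 2.
Counting accepting paths from p4 by length: 2 of length 1, 1 of length 2. Total 3.

3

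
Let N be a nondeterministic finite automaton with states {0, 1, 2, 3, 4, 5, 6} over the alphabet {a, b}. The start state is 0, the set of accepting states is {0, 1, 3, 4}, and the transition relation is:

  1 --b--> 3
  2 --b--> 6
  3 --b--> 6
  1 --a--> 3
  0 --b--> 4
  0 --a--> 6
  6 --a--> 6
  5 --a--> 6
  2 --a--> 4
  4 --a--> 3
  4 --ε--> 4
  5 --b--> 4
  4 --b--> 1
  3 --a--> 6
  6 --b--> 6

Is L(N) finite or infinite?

finite

The useful states (reachable from 0 and able to reach an accepting state) are {0, 1, 3, 4}.
Restricted to these states the transition graph has no cycle, so every accepting path has bounded length and L is finite.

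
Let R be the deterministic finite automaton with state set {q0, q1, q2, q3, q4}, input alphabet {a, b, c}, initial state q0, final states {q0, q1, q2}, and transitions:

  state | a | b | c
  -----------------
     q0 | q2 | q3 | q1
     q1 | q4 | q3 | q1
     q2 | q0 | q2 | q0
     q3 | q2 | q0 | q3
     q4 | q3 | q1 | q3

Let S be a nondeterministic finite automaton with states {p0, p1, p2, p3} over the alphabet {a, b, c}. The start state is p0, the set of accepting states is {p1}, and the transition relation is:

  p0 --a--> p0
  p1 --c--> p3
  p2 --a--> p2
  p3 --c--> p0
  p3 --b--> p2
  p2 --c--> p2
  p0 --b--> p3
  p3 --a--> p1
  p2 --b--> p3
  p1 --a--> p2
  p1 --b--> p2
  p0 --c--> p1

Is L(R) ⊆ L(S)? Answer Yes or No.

No

The empty string ε is in L(R) but not in L(S).
So L(R) ⊄ L(S).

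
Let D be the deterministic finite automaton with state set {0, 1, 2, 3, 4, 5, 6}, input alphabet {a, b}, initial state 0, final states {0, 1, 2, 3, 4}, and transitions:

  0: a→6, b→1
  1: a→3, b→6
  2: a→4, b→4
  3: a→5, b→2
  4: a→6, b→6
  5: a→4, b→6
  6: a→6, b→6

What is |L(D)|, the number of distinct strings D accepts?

7

The useful subgraph on states {0, 1, 2, 3, 4, 5} is acyclic, so L(D) is finite; the longest accepting path visits 5 useful states, giving maximum string length 4.
Counting accepting paths from 0 by length: 1 of length 0, 1 of length 1, 1 of length 2, 1 of length 3, 3 of length 4. Total 7.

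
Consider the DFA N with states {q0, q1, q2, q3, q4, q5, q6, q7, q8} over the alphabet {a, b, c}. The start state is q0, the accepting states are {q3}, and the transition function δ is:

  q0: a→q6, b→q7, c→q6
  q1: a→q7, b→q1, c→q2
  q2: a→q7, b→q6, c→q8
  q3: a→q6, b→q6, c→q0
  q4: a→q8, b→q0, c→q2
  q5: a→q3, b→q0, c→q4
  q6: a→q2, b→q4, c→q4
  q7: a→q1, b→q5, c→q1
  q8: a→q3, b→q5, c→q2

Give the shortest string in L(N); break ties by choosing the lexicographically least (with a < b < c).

A breadth-first search from q0 reaches an accepting state first via the path q0 → q7 → q5 → q3 on input bba.
No string of length < 3 is accepted (BFS exhausts all shorter strings without reaching an accepting state), and bba is the lexicographically least accepting string of length 3.

bba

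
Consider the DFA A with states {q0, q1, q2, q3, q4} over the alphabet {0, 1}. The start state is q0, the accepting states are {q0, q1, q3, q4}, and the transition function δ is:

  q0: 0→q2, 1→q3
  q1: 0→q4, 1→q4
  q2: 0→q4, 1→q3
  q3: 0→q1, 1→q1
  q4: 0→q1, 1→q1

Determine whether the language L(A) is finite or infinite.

State q1 is reachable from the start and can reach an accepting state, and it lies on the cycle q1 → q4 → q1.
Traversing that cycle any number of times yields accepted strings of unbounded length, so the language is infinite.

infinite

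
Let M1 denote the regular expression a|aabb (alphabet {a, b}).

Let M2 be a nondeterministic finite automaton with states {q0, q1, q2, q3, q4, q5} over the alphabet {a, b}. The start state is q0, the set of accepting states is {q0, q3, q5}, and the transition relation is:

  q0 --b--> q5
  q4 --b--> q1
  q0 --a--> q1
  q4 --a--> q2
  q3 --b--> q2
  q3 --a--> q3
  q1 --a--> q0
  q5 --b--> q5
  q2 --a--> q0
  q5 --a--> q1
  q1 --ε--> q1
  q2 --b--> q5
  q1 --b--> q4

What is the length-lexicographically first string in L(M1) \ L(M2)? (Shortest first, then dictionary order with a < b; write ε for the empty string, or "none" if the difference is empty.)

The string a is accepted by M1 but not by M2.
No shorter string lies in the difference, and a is the lexicographically first length-1 string in L(M1) \ L(M2).

a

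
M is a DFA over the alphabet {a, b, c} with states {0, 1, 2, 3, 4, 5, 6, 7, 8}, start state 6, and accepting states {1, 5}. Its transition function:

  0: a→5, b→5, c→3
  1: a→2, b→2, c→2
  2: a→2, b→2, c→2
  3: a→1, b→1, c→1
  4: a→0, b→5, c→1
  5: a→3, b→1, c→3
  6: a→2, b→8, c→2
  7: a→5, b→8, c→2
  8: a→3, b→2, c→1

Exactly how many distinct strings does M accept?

4

The useful subgraph on states {1, 3, 6, 8} is acyclic, so L(M) is finite; the longest accepting path visits 4 useful states, giving maximum string length 3.
Counting accepting paths from 6 by length: 1 of length 2, 3 of length 3. Total 4.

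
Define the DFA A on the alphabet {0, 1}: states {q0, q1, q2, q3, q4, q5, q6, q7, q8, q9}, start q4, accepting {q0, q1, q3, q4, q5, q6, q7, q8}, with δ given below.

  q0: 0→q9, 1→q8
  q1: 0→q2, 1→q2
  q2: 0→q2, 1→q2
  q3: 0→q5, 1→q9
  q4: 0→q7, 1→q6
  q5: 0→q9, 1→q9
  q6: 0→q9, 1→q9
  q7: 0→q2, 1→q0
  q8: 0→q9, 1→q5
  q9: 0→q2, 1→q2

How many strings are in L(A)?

The useful subgraph on states {q0, q4, q5, q6, q7, q8} is acyclic, so L(A) is finite; the longest accepting path visits 5 useful states, giving maximum string length 4.
Counting accepting paths from q4 by length: 1 of length 0, 2 of length 1, 1 of length 2, 1 of length 3, 1 of length 4. Total 6.

6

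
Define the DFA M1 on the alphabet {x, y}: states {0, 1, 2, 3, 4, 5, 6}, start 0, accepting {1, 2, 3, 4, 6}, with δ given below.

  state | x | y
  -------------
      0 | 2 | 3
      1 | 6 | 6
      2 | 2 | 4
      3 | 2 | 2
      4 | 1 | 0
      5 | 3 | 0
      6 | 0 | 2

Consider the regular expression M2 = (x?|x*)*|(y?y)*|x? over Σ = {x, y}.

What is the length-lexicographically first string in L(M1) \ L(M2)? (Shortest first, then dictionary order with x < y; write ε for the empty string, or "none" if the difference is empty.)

The string xy is accepted by M1 but not by M2.
No shorter string lies in the difference, and xy is the lexicographically first length-2 string in L(M1) \ L(M2).

xy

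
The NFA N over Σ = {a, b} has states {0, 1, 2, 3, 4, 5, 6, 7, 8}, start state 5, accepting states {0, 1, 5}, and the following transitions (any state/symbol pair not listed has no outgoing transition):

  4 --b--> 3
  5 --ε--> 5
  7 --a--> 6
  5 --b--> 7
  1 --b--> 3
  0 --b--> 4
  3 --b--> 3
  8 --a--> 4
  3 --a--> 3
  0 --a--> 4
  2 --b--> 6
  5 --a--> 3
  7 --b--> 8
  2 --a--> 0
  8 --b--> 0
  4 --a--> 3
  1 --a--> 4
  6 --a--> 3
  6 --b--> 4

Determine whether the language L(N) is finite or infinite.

finite

The useful states (reachable from 5 and able to reach an accepting state) are {0, 5, 7, 8}.
Restricted to these states the transition graph has no cycle, so every accepting path has bounded length and L is finite.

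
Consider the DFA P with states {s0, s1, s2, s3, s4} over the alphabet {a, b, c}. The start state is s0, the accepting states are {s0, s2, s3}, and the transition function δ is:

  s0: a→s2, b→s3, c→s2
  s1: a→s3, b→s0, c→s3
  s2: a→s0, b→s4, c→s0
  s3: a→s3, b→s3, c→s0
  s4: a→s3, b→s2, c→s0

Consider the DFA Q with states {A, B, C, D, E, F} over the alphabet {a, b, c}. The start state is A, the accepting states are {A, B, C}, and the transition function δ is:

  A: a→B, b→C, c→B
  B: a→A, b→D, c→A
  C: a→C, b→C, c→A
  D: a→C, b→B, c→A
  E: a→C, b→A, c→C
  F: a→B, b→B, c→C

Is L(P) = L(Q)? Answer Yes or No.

Exploring the product automaton P × Q from the start pair (s0, A), following both machines on each input symbol, reaches 4 state pairs: (s0, A), (s2, B), (s3, C), (s4, D).
P accepts in {s0, s2, s3} and Q accepts in {A, B, C}. In every reachable pair the two components are either both accepting — (s0, A), (s2, B), (s3, C) — or both non-accepting, so no string is accepted by exactly one of the machines: L(P) \ L(Q) and L(Q) \ L(P) are both empty.
Hence every string is accepted by P iff it is accepted by Q, and the two languages coincide.

Yes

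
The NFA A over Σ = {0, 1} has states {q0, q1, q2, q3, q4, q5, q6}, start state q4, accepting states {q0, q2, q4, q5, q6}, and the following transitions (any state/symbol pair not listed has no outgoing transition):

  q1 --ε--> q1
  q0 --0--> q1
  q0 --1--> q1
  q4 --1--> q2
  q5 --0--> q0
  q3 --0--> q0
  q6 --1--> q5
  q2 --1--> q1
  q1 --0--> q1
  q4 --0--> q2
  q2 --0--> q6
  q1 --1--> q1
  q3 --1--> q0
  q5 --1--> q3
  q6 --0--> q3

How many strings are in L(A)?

17

The useful subgraph on states {q0, q2, q3, q4, q5, q6} is acyclic, so L(A) is finite; the longest accepting path visits 6 useful states, giving maximum string length 5.
Counting accepting paths from q4 by length: 1 of length 0, 2 of length 1, 2 of length 2, 2 of length 3, 6 of length 4, 4 of length 5. Total 17.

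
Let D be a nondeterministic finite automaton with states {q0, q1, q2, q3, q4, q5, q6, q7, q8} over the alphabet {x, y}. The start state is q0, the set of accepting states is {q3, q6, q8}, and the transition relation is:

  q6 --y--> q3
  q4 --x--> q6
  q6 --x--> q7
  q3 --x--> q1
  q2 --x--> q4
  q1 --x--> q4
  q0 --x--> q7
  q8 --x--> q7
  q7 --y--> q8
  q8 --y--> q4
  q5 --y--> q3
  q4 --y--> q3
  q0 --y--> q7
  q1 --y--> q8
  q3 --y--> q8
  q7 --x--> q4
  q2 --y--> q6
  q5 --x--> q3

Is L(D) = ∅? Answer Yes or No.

No

The string xy is accepted: the run q0 → q7 → q8 ends in the accepting state q8.
Since at least one string is accepted, L(D) is not empty.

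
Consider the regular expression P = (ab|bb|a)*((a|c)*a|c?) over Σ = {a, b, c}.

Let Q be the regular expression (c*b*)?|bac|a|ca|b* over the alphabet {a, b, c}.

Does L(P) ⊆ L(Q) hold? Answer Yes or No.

The string aa is in L(P) but not in L(Q).
So L(P) ⊄ L(Q).

No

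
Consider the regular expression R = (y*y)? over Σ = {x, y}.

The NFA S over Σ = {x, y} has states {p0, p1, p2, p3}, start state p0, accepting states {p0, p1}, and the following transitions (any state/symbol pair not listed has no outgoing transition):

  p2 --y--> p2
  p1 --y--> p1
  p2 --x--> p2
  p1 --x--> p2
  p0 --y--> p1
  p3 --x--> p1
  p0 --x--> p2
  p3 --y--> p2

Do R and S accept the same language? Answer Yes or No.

Converting the expression R to a DFA (subset construction, then merging equivalent states) gives the minimal DFA with states {r0, r1}, start state r0, accepting states {r0} and transitions r0: x→r1, y→r0; r1: x→r1, y→r1.
Exploring the product automaton R × S from the start pair (r0, p0), following both machines on each input symbol, reaches 3 state pairs: (r0, p0), (r1, p2), (r0, p1).
R accepts in {r0} and S accepts in {p0, p1}. In every reachable pair the two components are either both accepting — (r0, p0), (r0, p1) — or both non-accepting, so no string is accepted by exactly one of the machines: L(R) \ L(S) and L(S) \ L(R) are both empty.
Hence every string is accepted by R iff it is accepted by S, and the two languages coincide.

Yes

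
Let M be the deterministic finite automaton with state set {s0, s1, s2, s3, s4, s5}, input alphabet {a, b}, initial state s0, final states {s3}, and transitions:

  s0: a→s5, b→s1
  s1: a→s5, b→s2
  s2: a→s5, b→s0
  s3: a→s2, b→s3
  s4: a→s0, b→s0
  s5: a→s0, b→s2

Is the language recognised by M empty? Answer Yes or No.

Yes

The states reachable from the start state are {s0, s1, s2, s5}.
None of the accepting states {s3} is reachable, so no string is accepted and L(M) = ∅.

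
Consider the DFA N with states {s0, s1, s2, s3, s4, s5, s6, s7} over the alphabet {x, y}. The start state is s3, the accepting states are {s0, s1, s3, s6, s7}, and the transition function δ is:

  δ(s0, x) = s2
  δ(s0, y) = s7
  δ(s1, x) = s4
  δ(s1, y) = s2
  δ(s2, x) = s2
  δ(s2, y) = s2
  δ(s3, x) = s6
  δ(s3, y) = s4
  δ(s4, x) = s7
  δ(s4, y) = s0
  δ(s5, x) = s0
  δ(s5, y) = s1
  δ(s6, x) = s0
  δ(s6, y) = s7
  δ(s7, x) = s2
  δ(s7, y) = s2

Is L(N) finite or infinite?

finite

The useful states (reachable from s3 and able to reach an accepting state) are {s0, s3, s4, s6, s7}.
Restricted to these states the transition graph has no cycle, so every accepting path has bounded length and L is finite.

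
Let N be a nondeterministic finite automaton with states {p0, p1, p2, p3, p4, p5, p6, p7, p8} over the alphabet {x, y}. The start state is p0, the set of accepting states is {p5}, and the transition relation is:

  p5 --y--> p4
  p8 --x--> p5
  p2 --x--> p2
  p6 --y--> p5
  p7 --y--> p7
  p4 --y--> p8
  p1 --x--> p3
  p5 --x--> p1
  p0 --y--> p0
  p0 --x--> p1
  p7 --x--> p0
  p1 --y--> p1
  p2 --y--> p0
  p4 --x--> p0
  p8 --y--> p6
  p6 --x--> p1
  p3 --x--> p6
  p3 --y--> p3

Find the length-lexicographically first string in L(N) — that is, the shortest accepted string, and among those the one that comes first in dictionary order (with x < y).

A breadth-first search from p0 reaches an accepting state first via the path p0 → p1 → p3 → p6 → p5 on input xxxy.
No string of length < 4 is accepted (BFS exhausts all shorter strings without reaching an accepting state), and xxxy is the lexicographically least accepting string of length 4.

xxxy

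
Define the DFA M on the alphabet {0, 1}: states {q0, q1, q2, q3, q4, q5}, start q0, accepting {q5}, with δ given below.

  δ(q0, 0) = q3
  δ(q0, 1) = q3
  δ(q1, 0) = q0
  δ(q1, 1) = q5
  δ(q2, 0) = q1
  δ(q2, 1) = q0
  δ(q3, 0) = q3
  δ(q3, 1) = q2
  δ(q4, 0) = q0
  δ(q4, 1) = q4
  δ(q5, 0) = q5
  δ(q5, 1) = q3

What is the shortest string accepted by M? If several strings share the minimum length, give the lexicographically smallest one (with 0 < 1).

0101

A breadth-first search from q0 reaches an accepting state first via the path q0 → q3 → q2 → q1 → q5 on input 0101.
No string of length < 4 is accepted (BFS exhausts all shorter strings without reaching an accepting state), and 0101 is the lexicographically least accepting string of length 4.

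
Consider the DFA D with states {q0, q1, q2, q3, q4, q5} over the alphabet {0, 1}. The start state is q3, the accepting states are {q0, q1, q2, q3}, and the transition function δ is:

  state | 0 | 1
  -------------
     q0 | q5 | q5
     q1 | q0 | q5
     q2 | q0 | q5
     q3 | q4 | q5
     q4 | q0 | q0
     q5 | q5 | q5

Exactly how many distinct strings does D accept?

The useful subgraph on states {q0, q3, q4} is acyclic, so L(D) is finite; the longest accepting path visits 3 useful states, giving maximum string length 2.
Counting accepting paths from q3 by length: 1 of length 0, 2 of length 2. Total 3.

3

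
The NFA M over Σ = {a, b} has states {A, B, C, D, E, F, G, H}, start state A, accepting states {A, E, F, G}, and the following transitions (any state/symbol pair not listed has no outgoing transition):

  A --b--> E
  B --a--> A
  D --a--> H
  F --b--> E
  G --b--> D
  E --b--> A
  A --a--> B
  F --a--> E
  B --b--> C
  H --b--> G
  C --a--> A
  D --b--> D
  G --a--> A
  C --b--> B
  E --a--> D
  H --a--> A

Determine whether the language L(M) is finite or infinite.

State A is reachable from the start and can reach an accepting state, and it lies on the cycle A → B → A.
Traversing that cycle any number of times yields accepted strings of unbounded length, so the language is infinite.

infinite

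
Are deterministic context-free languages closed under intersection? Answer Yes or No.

No

DCFLs are closed under complement (normalise the DPDA to read all of its input, then flip the verdict). If they were also closed under intersection, De Morgan would make them closed under union; but {aⁿbⁿ : n≥0} and {aⁿb²ⁿ : n≥0} are DCFLs (push the a's; pop one per b, respectively one per two b's) whose union no deterministic PDA accepts: a DPDA for it would have a single run on aⁿb²ⁿ, accepting after the prefix aⁿbⁿ and accepting again after n more b's; an ordinary PDA that simulates it on a's and b's and, at any moment when it is accepting, may switch to reading only a fresh letter c while feeding each c to the simulation as a b, would accept aⁱbʲcᵏ (k≥1) exactly when both aⁱbʲ and aⁱbʲ⁺ᵏ are in the language, i.e. its language intersected with the regular set a*b*c⁺ would be exactly {aⁿbⁿcⁿ : n≥1} — impossible, since context-free languages are closed under intersection with regular sets and {aⁿbⁿcⁿ} is not context-free.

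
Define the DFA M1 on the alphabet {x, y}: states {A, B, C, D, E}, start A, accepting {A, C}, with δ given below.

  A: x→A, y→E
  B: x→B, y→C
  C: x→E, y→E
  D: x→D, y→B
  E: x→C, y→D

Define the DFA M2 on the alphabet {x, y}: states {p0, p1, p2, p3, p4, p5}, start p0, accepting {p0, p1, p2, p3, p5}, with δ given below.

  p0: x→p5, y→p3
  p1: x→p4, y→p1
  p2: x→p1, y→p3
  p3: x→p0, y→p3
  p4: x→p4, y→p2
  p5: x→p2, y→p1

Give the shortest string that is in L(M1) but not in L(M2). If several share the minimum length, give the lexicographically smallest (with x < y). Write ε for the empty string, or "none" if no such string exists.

The string xyx is accepted by M1 but not by M2.
No shorter string lies in the difference, and xyx is the lexicographically first length-3 string in L(M1) \ L(M2).

xyx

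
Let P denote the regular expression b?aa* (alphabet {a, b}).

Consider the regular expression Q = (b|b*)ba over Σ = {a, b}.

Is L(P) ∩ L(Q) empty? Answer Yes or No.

The string ba is accepted by both P and Q.
Hence L(P) ∩ L(Q) ≠ ∅.

No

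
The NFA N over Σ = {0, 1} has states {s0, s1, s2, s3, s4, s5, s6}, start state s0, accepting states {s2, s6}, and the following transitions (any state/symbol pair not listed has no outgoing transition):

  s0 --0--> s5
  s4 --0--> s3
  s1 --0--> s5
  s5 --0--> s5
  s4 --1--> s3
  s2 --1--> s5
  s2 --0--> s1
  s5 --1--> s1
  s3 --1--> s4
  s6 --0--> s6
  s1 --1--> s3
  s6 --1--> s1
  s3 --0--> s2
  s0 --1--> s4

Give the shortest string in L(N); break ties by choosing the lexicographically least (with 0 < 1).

100

A breadth-first search from s0 reaches an accepting state first via the path s0 → s4 → s3 → s2 on input 100.
No string of length < 3 is accepted (BFS exhausts all shorter strings without reaching an accepting state), and 100 is the lexicographically least accepting string of length 3.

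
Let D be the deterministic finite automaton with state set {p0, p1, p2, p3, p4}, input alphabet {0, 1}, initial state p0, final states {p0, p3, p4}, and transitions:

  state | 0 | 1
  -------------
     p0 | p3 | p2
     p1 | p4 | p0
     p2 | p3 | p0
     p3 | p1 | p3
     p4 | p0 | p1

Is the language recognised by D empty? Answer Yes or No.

The empty string ε is accepted: the run p0 ends in the accepting state p0.
Since at least one string is accepted, L(D) is not empty.

No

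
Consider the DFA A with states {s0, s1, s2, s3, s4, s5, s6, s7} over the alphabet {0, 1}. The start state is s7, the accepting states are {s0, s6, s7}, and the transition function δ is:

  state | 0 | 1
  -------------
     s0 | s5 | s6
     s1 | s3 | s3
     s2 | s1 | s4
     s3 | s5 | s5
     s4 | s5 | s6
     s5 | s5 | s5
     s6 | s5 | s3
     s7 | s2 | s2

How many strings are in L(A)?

3

The useful subgraph on states {s2, s4, s6, s7} is acyclic, so L(A) is finite; the longest accepting path visits 4 useful states, giving maximum string length 3.
Counting accepting paths from s7 by length: 1 of length 0, 2 of length 3. Total 3.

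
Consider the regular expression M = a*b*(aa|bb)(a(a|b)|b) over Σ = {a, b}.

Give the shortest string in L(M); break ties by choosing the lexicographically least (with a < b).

By inspection of the expression, no string of length less than 3 matches, and aab is the lexicographically first match of length 3.

aab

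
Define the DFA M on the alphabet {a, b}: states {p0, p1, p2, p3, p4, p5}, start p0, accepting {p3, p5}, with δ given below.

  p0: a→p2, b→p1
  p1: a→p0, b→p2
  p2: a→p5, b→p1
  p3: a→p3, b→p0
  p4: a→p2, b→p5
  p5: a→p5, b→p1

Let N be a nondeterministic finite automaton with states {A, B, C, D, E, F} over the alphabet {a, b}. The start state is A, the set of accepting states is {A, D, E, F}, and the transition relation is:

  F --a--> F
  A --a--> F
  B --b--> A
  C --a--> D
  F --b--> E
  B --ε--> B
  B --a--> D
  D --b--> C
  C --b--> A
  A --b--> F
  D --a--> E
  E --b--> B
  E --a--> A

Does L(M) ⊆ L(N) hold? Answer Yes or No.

Yes

Exploring the product automaton M × N from the start pair (p0, A), following both machines on each input symbol, reaches 16 state pairs: (p0, A), (p2, F), (p1, F), (p5, F), (p1, E), (p0, F), (p2, E), (p2, B), (p5, A), (p1, B), (p5, D), (p1, A), (p0, D), (p2, A), (p5, E), (p1, C).
M accepts in {p3, p5} and N accepts in {A, D, E, F}. The reachable pairs whose M-component is accepting are (p5, F), (p5, A), (p5, D), (p5, E); in each of them the N-component is accepting too, so the product for L(M) \ L(N) (M-component accepting, N-component rejecting) has no reachable accepting pair and the difference is empty.
Hence every string in L(M) is also in L(N).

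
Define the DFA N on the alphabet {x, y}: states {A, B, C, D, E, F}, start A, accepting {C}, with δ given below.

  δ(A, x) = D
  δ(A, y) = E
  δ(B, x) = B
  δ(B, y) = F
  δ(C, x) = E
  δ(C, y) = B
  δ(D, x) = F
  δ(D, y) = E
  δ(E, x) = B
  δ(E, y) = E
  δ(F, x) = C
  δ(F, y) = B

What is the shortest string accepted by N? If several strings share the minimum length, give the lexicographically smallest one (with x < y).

A breadth-first search from A reaches an accepting state first via the path A → D → F → C on input xxx.
No string of length < 3 is accepted (BFS exhausts all shorter strings without reaching an accepting state), and xxx is the lexicographically least accepting string of length 3.

xxx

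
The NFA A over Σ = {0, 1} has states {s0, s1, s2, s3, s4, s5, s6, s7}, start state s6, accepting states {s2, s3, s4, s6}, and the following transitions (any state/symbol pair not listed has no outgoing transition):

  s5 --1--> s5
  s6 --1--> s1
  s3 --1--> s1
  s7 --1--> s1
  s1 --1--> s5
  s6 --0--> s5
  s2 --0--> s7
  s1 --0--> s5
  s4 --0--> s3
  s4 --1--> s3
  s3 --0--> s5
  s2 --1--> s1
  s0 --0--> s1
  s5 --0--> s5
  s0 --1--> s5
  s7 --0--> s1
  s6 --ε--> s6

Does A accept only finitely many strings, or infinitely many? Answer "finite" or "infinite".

The useful states (reachable from s6 and able to reach an accepting state) are {s6}.
Restricted to these states the transition graph has no cycle, so every accepting path has bounded length and L is finite.

finite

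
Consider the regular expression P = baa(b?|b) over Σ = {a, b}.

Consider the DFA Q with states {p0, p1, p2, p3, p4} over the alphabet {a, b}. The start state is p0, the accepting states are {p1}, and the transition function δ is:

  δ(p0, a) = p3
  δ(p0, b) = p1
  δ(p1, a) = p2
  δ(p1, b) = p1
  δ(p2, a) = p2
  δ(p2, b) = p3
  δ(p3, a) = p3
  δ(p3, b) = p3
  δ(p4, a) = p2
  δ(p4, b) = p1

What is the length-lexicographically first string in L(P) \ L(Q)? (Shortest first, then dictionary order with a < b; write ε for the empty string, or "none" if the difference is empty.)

baa

The string baa is accepted by P but not by Q.
No shorter string lies in the difference, and baa is the lexicographically first length-3 string in L(P) \ L(Q).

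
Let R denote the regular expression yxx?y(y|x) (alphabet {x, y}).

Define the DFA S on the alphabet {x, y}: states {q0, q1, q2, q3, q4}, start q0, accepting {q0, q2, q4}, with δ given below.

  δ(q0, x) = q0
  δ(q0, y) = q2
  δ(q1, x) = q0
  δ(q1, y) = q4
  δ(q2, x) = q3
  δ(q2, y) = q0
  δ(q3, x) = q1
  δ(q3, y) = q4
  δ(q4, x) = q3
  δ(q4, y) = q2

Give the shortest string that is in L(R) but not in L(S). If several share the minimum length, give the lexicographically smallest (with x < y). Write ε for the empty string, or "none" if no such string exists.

yxyx

The string yxyx is accepted by R but not by S.
No shorter string lies in the difference, and yxyx is the lexicographically first length-4 string in L(R) \ L(S).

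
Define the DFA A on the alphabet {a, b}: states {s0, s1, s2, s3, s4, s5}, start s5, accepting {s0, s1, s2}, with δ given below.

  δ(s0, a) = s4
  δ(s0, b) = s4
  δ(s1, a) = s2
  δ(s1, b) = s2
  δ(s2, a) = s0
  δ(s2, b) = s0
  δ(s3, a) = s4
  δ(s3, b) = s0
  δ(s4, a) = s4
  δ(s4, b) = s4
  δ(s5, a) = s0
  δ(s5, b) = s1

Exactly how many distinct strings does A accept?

8

The useful subgraph on states {s0, s1, s2, s5} is acyclic, so L(A) is finite; the longest accepting path visits 4 useful states, giving maximum string length 3.
Counting accepting paths from s5 by length: 2 of length 1, 2 of length 2, 4 of length 3. Total 8.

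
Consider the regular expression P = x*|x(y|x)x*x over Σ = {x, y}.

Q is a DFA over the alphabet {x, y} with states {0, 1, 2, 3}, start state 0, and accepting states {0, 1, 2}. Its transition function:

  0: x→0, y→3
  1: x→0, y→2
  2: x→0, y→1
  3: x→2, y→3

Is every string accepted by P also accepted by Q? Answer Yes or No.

Yes

Converting the expression P to a DFA (subset construction, then merging equivalent states) gives the minimal DFA with states {p0, p1, p2, p3, p4}, start state p0, accepting states {p0, p1, p3} and transitions p0: x→p1, y→p2; p1: x→p3, y→p4; p2: x→p2, y→p2; p3: x→p3, y→p2; p4: x→p3, y→p2.
Exploring the product automaton P × Q from the start pair (p0, 0), following both machines on each input symbol, reaches 9 state pairs: (p0, 0), (p1, 0), (p2, 3), (p3, 0), (p4, 3), (p2, 2), (p3, 2), (p2, 0), (p2, 1).
P accepts in {p0, p1, p3} and Q accepts in {0, 1, 2}. The reachable pairs whose P-component is accepting are (p0, 0), (p1, 0), (p3, 0), (p3, 2); in each of them the Q-component is accepting too, so the product for L(P) \ L(Q) (P-component accepting, Q-component rejecting) has no reachable accepting pair and the difference is empty.
Hence every string in L(P) is also in L(Q).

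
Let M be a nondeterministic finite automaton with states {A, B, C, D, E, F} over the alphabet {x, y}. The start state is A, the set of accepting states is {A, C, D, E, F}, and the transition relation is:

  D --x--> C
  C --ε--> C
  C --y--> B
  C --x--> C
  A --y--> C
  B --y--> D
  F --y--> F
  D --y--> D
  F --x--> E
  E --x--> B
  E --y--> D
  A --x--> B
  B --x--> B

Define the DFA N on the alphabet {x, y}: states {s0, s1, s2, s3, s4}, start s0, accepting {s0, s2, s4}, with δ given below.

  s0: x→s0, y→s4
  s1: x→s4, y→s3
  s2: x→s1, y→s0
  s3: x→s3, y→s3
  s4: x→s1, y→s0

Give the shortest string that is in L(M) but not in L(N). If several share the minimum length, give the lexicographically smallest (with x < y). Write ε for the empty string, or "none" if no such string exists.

yx

The string yx is accepted by M but not by N.
No shorter string lies in the difference, and yx is the lexicographically first length-2 string in L(M) \ L(N).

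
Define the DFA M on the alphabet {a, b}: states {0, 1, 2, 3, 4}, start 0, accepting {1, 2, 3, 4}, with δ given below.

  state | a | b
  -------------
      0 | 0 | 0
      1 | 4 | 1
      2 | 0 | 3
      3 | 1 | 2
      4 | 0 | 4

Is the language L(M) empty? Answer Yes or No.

Yes

The states reachable from the start state are {0}.
None of the accepting states {1, 2, 3, 4} is reachable, so no string is accepted and L(M) = ∅.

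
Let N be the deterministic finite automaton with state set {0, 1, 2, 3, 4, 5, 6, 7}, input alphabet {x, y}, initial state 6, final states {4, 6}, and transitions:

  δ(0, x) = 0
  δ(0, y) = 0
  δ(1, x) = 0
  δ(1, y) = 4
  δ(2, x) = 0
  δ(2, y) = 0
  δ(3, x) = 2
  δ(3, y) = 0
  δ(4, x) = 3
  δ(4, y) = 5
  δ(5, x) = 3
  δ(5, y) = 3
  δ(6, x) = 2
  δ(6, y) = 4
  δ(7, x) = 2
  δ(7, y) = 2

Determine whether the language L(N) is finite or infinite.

finite

The useful states (reachable from 6 and able to reach an accepting state) are {4, 6}.
Restricted to these states the transition graph has no cycle, so every accepting path has bounded length and L is finite.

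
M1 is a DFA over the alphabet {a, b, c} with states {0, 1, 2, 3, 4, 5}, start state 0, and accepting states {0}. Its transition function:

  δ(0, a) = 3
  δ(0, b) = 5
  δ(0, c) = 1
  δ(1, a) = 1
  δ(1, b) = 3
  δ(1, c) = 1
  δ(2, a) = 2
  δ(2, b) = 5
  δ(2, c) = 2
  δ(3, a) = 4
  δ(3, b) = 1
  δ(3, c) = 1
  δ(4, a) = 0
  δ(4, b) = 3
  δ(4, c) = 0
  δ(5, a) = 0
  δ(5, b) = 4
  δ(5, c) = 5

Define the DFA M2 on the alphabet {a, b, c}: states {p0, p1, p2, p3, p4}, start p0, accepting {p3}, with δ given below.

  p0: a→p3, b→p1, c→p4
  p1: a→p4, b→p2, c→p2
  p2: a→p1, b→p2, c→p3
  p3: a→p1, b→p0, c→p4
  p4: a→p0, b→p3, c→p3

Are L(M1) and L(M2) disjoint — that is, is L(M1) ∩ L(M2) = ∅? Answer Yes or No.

No

The string bbc is accepted by both M1 and M2.
Hence L(M1) ∩ L(M2) ≠ ∅.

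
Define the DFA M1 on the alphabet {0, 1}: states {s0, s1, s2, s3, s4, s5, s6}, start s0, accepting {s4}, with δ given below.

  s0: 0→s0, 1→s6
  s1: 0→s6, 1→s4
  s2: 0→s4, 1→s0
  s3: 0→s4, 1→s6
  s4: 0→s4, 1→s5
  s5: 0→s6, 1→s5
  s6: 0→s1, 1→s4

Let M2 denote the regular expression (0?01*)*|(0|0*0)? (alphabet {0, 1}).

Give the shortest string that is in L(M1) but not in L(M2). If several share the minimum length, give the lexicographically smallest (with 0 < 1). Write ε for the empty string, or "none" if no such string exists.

11

The string 11 is accepted by M1 but not by M2.
No shorter string lies in the difference, and 11 is the lexicographically first length-2 string in L(M1) \ L(M2).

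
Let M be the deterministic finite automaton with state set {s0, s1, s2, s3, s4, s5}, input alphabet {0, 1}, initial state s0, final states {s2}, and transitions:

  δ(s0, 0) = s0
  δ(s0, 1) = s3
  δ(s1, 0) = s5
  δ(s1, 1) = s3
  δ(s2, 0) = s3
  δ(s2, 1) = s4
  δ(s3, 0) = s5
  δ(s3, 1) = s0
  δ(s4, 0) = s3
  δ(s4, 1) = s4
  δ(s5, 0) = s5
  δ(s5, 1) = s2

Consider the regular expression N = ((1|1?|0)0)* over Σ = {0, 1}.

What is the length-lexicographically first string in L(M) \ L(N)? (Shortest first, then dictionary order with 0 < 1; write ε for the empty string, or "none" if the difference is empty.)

101

The string 101 is accepted by M but not by N.
No shorter string lies in the difference, and 101 is the lexicographically first length-3 string in L(M) \ L(N).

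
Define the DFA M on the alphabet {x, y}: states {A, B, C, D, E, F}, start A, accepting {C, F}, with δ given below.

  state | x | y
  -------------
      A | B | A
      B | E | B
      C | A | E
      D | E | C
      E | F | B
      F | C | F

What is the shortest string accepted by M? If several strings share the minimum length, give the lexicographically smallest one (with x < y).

A breadth-first search from A reaches an accepting state first via the path A → B → E → F on input xxx.
No string of length < 3 is accepted (BFS exhausts all shorter strings without reaching an accepting state), and xxx is the lexicographically least accepting string of length 3.

xxx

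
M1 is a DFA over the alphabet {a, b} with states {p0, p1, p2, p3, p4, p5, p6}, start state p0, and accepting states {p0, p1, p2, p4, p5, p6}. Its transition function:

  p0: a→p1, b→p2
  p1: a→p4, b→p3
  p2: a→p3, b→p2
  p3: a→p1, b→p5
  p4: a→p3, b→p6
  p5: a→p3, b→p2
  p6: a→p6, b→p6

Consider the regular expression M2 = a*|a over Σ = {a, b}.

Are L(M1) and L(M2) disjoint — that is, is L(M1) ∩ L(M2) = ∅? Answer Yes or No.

The empty string ε is accepted by both M1 and M2.
Hence L(M1) ∩ L(M2) ≠ ∅.

No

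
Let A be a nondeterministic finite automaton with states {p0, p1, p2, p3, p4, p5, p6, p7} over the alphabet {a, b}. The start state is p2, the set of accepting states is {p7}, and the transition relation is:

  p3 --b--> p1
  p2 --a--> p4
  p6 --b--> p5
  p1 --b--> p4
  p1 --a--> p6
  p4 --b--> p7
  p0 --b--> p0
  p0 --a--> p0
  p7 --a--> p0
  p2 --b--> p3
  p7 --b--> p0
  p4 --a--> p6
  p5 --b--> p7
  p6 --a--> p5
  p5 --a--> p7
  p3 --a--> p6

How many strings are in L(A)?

18

The useful subgraph on states {p1, p2, p3, p4, p5, p6, p7} is acyclic, so L(A) is finite; the longest accepting path visits 7 useful states, giving maximum string length 6.
Counting accepting paths from p2 by length: 1 of length 2, 9 of length 4, 4 of length 5, 4 of length 6. Total 18.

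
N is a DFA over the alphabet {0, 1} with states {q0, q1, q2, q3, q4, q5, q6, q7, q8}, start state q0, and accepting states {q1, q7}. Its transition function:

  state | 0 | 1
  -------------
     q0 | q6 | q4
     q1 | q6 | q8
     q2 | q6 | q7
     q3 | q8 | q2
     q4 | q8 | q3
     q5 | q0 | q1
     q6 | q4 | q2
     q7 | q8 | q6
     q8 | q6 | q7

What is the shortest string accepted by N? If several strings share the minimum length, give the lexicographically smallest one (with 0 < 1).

A breadth-first search from q0 reaches an accepting state first via the path q0 → q6 → q2 → q7 on input 011.
No string of length < 3 is accepted (BFS exhausts all shorter strings without reaching an accepting state), and 011 is the lexicographically least accepting string of length 3.

011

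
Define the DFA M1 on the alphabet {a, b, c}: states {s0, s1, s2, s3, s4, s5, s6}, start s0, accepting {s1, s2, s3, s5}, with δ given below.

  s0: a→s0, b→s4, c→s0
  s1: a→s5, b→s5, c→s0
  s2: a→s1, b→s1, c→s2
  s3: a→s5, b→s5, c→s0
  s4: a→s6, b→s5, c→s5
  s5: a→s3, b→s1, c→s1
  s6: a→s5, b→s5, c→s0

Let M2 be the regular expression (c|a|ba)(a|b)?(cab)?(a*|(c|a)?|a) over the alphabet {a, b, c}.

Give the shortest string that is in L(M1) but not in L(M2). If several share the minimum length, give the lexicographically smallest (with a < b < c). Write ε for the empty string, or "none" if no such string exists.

The string bb is accepted by M1 but not by M2.
No shorter string lies in the difference, and bb is the lexicographically first length-2 string in L(M1) \ L(M2).

bb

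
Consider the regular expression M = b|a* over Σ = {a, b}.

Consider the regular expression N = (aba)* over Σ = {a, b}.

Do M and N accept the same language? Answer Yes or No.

No

The string a is accepted by M but rejected by N.
So L(M) ≠ L(N).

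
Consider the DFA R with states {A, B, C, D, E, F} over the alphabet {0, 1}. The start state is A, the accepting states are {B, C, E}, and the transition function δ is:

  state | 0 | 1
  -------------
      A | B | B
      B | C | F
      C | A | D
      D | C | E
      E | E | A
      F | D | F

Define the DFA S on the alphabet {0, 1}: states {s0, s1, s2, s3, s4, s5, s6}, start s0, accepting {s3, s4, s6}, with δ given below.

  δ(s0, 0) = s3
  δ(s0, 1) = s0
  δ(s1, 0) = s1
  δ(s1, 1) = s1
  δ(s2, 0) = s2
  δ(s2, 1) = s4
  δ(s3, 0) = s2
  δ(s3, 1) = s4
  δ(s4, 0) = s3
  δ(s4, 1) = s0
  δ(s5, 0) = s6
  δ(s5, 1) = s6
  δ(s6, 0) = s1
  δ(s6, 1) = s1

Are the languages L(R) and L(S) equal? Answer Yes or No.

No

The string 1 is accepted by R but rejected by S.
So L(R) ≠ L(S).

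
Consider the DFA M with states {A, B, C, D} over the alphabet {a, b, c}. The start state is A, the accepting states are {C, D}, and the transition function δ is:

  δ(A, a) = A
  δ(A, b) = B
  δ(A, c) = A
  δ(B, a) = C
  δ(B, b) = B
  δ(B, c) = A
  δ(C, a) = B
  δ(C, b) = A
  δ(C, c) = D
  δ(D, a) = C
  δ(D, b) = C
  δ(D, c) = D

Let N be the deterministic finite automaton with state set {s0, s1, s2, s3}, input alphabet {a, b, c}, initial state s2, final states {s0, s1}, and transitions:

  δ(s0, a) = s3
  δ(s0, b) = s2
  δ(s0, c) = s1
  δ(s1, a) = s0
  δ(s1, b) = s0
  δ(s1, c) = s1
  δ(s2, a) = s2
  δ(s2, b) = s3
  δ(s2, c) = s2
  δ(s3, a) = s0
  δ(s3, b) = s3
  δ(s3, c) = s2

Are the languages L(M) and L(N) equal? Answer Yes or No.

Yes

Exploring the product automaton M × N from the start pair (A, s2), following both machines on each input symbol, reaches 4 state pairs: (A, s2), (B, s3), (C, s0), (D, s1).
M accepts in {C, D} and N accepts in {s0, s1}. In every reachable pair the two components are either both accepting — (C, s0), (D, s1) — or both non-accepting, so no string is accepted by exactly one of the machines: L(M) \ L(N) and L(N) \ L(M) are both empty.
Hence every string is accepted by M iff it is accepted by N, and the two languages coincide.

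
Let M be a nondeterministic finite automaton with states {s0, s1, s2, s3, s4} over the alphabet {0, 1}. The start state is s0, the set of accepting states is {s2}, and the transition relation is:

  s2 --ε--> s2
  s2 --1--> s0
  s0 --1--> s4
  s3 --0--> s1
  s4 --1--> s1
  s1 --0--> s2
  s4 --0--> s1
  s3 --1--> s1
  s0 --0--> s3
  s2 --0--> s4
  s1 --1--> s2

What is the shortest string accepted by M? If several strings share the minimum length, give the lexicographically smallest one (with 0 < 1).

A breadth-first search from s0 reaches an accepting state first via the path s0 → s3 → s1 → s2 on input 000.
No string of length < 3 is accepted (BFS exhausts all shorter strings without reaching an accepting state), and 000 is the lexicographically least accepting string of length 3.

000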